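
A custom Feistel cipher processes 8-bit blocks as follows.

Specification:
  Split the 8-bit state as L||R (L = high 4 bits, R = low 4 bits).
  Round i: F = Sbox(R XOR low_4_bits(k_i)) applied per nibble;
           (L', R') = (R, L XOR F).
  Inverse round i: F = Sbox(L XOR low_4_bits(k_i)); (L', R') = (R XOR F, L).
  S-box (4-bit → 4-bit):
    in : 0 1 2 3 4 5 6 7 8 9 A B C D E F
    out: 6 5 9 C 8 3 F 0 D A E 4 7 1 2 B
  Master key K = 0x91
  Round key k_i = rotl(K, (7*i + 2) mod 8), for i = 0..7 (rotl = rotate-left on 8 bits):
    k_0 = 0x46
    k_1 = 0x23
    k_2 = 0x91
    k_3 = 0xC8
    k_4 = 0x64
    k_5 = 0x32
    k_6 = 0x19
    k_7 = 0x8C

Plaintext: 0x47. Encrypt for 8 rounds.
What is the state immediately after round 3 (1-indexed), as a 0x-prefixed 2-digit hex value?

s_0 = plaintext = 0x47
s_1 = Round(s_0, k_0) = 0x71
s_2 = Round(s_1, k_1) = 0x1E
s_3 = Round(s_2, k_2) = 0xEA
s_4 = Round(s_3, k_3) = 0xA7
s_5 = Round(s_4, k_4) = 0x76
s_6 = Round(s_5, k_5) = 0x6F
s_7 = Round(s_6, k_6) = 0xF9
s_8 = Round(s_7, k_7) = 0x9C

0xEA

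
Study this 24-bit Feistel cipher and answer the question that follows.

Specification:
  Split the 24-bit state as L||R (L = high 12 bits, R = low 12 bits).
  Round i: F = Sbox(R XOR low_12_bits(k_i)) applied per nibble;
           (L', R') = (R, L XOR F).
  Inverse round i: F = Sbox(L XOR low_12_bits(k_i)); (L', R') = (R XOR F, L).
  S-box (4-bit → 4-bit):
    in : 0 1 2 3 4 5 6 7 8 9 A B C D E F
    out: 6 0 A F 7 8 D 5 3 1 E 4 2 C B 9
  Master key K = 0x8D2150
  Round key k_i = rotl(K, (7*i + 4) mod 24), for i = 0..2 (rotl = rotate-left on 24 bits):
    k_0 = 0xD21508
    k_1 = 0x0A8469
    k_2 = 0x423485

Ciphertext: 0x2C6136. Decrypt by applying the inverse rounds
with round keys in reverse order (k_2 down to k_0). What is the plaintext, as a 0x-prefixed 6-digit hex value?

s_0 = ciphertext = 0x2C6136
s_1 = InvRound(s_0, k_2) = 0xC492C6
s_2 = InvRound(s_1, k_1) = 0x160C49
s_3 = InvRound(s_2, k_0) = 0xB9A160

0xB9A160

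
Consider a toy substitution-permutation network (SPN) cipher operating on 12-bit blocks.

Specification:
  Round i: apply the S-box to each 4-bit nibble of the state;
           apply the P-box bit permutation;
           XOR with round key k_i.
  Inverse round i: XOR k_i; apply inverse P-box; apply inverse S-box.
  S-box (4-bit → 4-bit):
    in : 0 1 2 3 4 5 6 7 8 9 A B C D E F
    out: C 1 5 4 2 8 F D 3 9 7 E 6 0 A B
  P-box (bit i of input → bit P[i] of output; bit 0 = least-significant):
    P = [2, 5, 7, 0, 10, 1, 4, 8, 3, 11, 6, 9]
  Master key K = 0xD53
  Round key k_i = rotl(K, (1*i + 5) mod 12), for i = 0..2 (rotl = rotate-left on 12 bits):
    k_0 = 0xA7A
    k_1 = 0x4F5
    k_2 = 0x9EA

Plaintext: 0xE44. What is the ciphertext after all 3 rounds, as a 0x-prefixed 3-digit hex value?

0xEA6

s_0 = plaintext = 0xE44
s_1 = Round(s_0, k_0) = 0x058
s_2 = Round(s_1, k_1) = 0x791
s_3 = Round(s_2, k_2) = 0xEA6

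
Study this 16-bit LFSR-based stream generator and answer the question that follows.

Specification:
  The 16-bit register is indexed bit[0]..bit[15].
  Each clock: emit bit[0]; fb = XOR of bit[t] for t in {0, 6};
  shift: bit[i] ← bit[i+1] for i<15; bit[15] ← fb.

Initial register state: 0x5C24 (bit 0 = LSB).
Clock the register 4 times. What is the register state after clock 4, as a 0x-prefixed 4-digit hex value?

reg_0 = 0x5C24
clock 1: out=0, reg = 0x2E12
clock 2: out=0, reg = 0x1709
clock 3: out=1, reg = 0x8B84
clock 4: out=0, reg = 0x45C2

0x45C2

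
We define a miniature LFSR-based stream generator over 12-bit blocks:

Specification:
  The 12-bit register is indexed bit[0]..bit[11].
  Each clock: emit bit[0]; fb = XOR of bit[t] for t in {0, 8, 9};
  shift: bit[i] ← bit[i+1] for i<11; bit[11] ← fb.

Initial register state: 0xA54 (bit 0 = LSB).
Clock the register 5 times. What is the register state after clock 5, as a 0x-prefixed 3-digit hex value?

0x9D2

reg_0 = 0xA54
clock 1: out=0, reg = 0xD2A
clock 2: out=0, reg = 0xE95
clock 3: out=1, reg = 0x74A
clock 4: out=0, reg = 0x3A5
clock 5: out=1, reg = 0x9D2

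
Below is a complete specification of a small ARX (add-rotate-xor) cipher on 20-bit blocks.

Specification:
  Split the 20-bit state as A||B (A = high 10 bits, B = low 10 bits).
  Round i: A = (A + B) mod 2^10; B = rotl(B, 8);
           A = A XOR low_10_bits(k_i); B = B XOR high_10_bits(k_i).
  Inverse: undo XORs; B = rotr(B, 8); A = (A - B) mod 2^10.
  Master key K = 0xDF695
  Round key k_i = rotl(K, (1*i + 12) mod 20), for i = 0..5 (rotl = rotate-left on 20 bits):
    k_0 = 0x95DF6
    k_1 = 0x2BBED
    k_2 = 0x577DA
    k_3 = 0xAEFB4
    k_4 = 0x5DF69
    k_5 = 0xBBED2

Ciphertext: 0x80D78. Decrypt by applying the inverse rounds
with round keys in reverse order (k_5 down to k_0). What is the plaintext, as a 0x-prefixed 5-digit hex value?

0x9D46F

s_0 = ciphertext = 0x80D78
s_1 = InvRound(s_0, k_5) = 0x9CA5F
s_2 = InvRound(s_1, k_4) = 0x1E0A3
s_3 = InvRound(s_2, k_3) = 0xDA862
s_4 = InvRound(s_3, k_2) = 0xECCFD
s_5 = InvRound(s_4, k_1) = 0xC494C
s_6 = InvRound(s_5, k_0) = 0x9D46F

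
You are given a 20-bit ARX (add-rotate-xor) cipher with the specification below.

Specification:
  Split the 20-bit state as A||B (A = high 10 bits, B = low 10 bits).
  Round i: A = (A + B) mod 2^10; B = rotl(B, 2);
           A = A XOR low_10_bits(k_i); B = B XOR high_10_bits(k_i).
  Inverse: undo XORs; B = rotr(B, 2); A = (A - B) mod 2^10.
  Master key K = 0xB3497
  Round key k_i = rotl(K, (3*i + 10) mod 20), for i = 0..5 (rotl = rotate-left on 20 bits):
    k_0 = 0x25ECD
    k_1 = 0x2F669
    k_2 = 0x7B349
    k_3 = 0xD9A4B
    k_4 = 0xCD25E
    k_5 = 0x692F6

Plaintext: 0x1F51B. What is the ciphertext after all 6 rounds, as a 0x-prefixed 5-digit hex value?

0xDF5D1

s_0 = plaintext = 0x1F51B
s_1 = Round(s_0, k_0) = 0xD54FA
s_2 = Round(s_1, k_1) = 0x89B55
s_3 = Round(s_2, k_2) = 0x8C8BB
s_4 = Round(s_3, k_3) = 0x2998A
s_5 = Round(s_4, k_4) = 0x1B91D
s_6 = Round(s_5, k_5) = 0xDF5D1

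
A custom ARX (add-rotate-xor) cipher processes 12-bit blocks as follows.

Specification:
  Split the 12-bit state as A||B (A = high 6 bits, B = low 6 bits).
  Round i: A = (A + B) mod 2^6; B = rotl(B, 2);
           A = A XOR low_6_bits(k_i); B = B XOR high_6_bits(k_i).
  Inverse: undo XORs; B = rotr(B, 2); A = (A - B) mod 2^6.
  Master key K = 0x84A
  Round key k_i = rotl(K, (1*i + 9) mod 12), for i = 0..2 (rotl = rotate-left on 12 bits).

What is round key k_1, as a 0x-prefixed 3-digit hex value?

K = 0x84A
k_0 = rotl(K, (1*0+9) mod 12) = rotl(K, 9) = 0x509
k_1 = rotl(K, (1*1+9) mod 12) = rotl(K, 10) = 0xA12

0xA12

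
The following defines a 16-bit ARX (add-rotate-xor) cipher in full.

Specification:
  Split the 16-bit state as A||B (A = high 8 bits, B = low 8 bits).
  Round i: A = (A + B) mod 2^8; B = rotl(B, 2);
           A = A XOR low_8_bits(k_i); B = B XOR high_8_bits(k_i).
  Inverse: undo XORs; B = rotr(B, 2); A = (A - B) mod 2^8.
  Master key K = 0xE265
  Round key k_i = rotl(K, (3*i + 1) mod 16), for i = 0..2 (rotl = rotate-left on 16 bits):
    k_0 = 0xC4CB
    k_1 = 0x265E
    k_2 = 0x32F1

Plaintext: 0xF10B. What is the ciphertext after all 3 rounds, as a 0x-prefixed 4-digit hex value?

s_0 = plaintext = 0xF10B
s_1 = Round(s_0, k_0) = 0x37E8
s_2 = Round(s_1, k_1) = 0x4185
s_3 = Round(s_2, k_2) = 0x3724

0x3724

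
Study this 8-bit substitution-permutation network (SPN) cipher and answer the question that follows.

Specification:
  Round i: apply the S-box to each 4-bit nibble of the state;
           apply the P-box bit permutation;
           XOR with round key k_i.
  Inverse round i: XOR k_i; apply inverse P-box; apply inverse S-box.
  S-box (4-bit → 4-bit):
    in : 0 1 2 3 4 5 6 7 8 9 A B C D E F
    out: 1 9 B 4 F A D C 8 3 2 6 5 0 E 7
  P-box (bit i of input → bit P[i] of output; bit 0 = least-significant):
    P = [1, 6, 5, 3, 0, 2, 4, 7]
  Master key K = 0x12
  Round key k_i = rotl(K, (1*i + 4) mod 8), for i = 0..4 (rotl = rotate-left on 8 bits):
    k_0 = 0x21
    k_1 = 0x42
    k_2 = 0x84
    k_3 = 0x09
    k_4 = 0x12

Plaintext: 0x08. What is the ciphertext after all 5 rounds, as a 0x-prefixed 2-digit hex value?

s_0 = plaintext = 0x08
s_1 = Round(s_0, k_0) = 0x28
s_2 = Round(s_1, k_1) = 0xCF
s_3 = Round(s_2, k_2) = 0xF7
s_4 = Round(s_3, k_3) = 0x34
s_5 = Round(s_4, k_4) = 0x68

0x68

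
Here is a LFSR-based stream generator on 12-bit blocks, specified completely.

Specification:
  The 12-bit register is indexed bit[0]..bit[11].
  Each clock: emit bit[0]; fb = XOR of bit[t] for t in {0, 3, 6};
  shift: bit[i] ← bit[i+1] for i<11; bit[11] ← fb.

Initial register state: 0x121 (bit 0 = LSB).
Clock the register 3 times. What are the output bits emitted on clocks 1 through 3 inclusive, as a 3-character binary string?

reg_0 = 0x121
clock 1: out=1, reg = 0x890
clock 2: out=0, reg = 0x448
clock 3: out=0, reg = 0x224

100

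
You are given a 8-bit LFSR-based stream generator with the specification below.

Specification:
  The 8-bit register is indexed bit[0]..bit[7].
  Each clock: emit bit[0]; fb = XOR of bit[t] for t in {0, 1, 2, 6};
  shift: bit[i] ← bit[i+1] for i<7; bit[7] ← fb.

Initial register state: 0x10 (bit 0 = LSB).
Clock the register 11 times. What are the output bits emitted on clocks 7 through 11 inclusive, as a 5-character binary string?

00001

reg_0 = 0x10
clock 1: out=0, reg = 0x08
clock 2: out=0, reg = 0x04
clock 3: out=0, reg = 0x82
clock 4: out=0, reg = 0xC1
clock 5: out=1, reg = 0x60
clock 6: out=0, reg = 0xB0
clock 7: out=0, reg = 0x58
clock 8: out=0, reg = 0xAC
clock 9: out=0, reg = 0xD6
clock 10: out=0, reg = 0xEB
clock 11: out=1, reg = 0xF5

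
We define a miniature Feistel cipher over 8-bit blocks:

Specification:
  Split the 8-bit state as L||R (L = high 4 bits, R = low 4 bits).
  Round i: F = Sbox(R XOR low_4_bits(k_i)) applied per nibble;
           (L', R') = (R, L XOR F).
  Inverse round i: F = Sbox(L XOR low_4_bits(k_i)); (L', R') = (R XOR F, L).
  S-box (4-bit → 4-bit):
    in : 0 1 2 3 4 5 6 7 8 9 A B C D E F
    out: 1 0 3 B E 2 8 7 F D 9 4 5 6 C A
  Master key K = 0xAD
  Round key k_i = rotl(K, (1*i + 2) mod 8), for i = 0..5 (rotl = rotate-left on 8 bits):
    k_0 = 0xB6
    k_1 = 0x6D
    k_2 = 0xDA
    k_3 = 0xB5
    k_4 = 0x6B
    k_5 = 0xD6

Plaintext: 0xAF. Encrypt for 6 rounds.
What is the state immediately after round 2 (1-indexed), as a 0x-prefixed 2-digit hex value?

0x76

s_0 = plaintext = 0xAF
s_1 = Round(s_0, k_0) = 0xF7
s_2 = Round(s_1, k_1) = 0x76
s_3 = Round(s_2, k_2) = 0x62
s_4 = Round(s_3, k_3) = 0x21
s_5 = Round(s_4, k_4) = 0x1B
s_6 = Round(s_5, k_5) = 0xB7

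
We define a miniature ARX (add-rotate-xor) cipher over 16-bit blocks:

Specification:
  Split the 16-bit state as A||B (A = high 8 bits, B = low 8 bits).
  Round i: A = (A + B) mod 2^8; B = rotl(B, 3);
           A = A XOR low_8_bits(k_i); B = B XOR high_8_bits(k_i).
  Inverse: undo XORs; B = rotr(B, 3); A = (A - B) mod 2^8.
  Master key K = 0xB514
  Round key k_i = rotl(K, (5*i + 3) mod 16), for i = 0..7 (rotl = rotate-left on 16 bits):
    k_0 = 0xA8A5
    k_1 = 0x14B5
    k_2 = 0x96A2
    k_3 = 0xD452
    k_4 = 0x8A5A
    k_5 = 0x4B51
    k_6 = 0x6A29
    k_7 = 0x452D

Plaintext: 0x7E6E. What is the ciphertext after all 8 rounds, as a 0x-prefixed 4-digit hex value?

s_0 = plaintext = 0x7E6E
s_1 = Round(s_0, k_0) = 0x49DB
s_2 = Round(s_1, k_1) = 0x91CA
s_3 = Round(s_2, k_2) = 0xF9C0
s_4 = Round(s_3, k_3) = 0xEBD2
s_5 = Round(s_4, k_4) = 0xE71C
s_6 = Round(s_5, k_5) = 0x52AB
s_7 = Round(s_6, k_6) = 0xD437
s_8 = Round(s_7, k_7) = 0x26FC

0x26FC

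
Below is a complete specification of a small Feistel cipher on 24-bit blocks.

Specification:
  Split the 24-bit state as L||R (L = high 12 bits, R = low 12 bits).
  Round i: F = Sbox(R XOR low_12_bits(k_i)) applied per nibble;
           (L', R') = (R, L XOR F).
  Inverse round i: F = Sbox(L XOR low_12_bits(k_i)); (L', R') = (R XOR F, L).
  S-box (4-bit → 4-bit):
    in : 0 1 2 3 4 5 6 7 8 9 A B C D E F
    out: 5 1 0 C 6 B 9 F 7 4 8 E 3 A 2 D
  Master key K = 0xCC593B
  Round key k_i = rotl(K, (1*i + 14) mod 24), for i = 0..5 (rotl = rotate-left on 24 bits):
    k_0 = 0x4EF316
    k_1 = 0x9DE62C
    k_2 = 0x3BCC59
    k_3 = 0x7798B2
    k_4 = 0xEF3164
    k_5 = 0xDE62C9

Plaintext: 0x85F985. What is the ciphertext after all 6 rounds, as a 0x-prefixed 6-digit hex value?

0xE36D70

s_0 = plaintext = 0x85F985
s_1 = Round(s_0, k_0) = 0x985013
s_2 = Round(s_1, k_1) = 0x013048
s_3 = Round(s_2, k_2) = 0x048302
s_4 = Round(s_3, k_3) = 0x302EAD
s_5 = Round(s_4, k_4) = 0xEADE36
s_6 = Round(s_5, k_5) = 0xE36D70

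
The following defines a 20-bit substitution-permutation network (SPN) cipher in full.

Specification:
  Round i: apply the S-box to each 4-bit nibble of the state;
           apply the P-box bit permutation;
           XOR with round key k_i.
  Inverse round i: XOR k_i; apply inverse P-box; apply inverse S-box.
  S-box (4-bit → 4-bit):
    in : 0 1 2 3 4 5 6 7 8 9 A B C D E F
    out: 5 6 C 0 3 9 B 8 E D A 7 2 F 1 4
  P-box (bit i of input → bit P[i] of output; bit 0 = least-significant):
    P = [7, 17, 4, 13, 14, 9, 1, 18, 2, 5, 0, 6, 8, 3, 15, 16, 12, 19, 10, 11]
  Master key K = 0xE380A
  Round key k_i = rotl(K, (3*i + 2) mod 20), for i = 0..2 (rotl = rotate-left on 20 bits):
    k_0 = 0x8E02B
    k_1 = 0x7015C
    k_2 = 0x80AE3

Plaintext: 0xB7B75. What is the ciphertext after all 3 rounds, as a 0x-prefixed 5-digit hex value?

s_0 = plaintext = 0xB7B75
s_1 = Round(s_0, k_0) = 0x5D48E
s_2 = Round(s_1, k_1) = 0x29AF2
s_3 = Round(s_2, k_2) = 0x9A791

0x9A791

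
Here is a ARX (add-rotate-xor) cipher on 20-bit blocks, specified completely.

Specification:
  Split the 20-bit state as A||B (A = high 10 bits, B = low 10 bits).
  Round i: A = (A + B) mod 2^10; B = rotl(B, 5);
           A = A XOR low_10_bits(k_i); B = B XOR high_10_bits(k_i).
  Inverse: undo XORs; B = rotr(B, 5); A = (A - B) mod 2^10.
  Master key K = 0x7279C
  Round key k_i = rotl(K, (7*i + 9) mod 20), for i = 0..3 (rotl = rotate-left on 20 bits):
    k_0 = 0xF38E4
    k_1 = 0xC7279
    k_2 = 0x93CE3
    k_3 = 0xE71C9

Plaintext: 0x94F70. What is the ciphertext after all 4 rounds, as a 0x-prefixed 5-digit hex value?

0xC7FDC

s_0 = plaintext = 0x94F70
s_1 = Round(s_0, k_0) = 0x49DD5
s_2 = Round(s_1, k_1) = 0x215B2
s_3 = Round(s_2, k_2) = 0xB5002
s_4 = Round(s_3, k_3) = 0xC7FDC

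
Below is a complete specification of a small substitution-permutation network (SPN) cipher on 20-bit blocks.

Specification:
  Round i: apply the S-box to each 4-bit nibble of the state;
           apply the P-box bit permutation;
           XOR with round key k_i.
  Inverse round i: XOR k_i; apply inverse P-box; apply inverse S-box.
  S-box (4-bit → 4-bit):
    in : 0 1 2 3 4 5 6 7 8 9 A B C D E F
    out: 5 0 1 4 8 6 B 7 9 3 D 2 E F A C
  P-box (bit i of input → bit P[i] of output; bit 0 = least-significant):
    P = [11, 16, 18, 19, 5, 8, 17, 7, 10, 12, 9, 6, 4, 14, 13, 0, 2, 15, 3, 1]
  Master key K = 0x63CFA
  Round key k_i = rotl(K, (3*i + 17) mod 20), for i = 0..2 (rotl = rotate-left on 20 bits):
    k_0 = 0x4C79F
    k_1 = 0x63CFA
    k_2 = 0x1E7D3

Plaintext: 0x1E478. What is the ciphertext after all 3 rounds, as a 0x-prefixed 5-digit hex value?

0x05DAC

s_0 = plaintext = 0x1E478
s_1 = Round(s_0, k_0) = 0xE8EFE
s_2 = Round(s_1, k_1) = 0xDAC29
s_3 = Round(s_2, k_2) = 0x05DAC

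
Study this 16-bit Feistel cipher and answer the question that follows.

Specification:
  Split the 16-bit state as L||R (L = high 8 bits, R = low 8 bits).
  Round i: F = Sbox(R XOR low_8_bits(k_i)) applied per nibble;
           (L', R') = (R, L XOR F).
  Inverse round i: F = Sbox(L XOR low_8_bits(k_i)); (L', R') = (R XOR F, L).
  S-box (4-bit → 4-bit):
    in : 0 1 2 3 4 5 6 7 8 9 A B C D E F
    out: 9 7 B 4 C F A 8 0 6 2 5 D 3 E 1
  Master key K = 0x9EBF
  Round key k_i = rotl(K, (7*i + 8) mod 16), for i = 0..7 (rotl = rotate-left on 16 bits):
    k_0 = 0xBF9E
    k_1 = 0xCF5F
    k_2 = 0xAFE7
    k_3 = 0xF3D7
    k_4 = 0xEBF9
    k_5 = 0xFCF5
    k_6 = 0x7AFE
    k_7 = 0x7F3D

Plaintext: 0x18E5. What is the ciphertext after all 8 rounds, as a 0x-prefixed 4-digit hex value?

0xD03D

s_0 = plaintext = 0x18E5
s_1 = Round(s_0, k_0) = 0xE59D
s_2 = Round(s_1, k_1) = 0x9D3E
s_3 = Round(s_2, k_2) = 0x3EAB
s_4 = Round(s_3, k_3) = 0xABB3
s_5 = Round(s_4, k_4) = 0xB369
s_6 = Round(s_5, k_5) = 0x69DE
s_7 = Round(s_6, k_6) = 0xDED0
s_8 = Round(s_7, k_7) = 0xD03D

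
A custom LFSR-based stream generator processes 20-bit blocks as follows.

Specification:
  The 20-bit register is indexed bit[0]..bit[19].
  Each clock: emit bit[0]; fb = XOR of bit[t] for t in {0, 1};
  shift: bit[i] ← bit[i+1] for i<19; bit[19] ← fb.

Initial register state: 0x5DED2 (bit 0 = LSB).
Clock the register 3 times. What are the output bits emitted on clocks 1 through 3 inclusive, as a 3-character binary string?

reg_0 = 0x5DED2
clock 1: out=0, reg = 0xAEF69
clock 2: out=1, reg = 0xD77B4
clock 3: out=0, reg = 0x6BBDA

010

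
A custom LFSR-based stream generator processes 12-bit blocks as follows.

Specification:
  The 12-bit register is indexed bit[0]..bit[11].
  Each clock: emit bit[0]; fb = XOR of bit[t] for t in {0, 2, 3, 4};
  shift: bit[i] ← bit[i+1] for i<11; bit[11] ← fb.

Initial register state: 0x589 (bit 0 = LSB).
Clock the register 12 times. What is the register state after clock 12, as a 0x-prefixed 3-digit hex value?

reg_0 = 0x589
clock 1: out=1, reg = 0x2C4
clock 2: out=0, reg = 0x962
clock 3: out=0, reg = 0x4B1
clock 4: out=1, reg = 0x258
clock 5: out=0, reg = 0x12C
clock 6: out=0, reg = 0x096
clock 7: out=0, reg = 0x04B
clock 8: out=1, reg = 0x025
clock 9: out=1, reg = 0x012
clock 10: out=0, reg = 0x809
clock 11: out=1, reg = 0x404
clock 12: out=0, reg = 0xA02

0xA02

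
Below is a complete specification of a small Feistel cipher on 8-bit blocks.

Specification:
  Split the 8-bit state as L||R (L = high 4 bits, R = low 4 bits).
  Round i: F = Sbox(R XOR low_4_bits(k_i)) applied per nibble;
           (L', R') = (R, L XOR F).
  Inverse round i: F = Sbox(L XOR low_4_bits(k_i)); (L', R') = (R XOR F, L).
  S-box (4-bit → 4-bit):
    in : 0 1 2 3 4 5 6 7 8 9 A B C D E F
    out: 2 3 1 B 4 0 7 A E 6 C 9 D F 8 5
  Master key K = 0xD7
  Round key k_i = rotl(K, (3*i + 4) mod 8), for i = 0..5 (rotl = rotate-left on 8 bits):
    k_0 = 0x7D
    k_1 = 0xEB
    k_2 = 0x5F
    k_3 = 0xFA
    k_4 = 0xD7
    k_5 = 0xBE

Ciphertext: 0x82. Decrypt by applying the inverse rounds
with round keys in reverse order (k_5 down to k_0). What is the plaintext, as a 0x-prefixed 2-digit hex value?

s_0 = ciphertext = 0x82
s_1 = InvRound(s_0, k_5) = 0x58
s_2 = InvRound(s_1, k_4) = 0x95
s_3 = InvRound(s_2, k_3) = 0xE9
s_4 = InvRound(s_3, k_2) = 0xAE
s_5 = InvRound(s_4, k_1) = 0xDA
s_6 = InvRound(s_5, k_0) = 0x8D

0x8D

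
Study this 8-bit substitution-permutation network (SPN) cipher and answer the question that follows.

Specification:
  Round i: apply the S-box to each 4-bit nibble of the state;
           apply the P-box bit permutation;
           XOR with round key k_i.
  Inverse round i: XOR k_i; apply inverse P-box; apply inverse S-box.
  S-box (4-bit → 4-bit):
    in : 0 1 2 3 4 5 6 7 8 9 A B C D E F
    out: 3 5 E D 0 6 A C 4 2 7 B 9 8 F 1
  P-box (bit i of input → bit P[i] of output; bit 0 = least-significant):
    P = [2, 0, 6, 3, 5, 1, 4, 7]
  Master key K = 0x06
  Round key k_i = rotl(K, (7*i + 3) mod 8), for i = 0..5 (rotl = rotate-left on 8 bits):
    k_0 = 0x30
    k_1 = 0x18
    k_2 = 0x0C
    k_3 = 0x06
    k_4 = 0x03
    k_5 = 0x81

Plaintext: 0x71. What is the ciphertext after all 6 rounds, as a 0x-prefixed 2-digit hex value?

s_0 = plaintext = 0x71
s_1 = Round(s_0, k_0) = 0xE4
s_2 = Round(s_1, k_1) = 0xAA
s_3 = Round(s_2, k_2) = 0x7B
s_4 = Round(s_3, k_3) = 0x9B
s_5 = Round(s_4, k_4) = 0x0C
s_6 = Round(s_5, k_5) = 0xAF

0xAF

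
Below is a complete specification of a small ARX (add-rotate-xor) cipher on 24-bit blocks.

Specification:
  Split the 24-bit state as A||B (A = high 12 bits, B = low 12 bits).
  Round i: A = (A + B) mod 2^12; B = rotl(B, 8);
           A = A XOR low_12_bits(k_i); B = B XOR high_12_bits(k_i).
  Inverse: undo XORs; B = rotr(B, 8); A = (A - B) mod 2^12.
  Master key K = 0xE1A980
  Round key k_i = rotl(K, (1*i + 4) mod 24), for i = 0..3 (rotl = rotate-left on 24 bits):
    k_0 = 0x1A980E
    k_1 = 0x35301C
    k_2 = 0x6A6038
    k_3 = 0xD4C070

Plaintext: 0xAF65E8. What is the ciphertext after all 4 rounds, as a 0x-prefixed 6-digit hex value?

0x2F97E2

s_0 = plaintext = 0xAF65E8
s_1 = Round(s_0, k_0) = 0x8D09F7
s_2 = Round(s_1, k_1) = 0x2DB4CC
s_3 = Round(s_2, k_2) = 0x79FAEA
s_4 = Round(s_3, k_3) = 0x2F97E2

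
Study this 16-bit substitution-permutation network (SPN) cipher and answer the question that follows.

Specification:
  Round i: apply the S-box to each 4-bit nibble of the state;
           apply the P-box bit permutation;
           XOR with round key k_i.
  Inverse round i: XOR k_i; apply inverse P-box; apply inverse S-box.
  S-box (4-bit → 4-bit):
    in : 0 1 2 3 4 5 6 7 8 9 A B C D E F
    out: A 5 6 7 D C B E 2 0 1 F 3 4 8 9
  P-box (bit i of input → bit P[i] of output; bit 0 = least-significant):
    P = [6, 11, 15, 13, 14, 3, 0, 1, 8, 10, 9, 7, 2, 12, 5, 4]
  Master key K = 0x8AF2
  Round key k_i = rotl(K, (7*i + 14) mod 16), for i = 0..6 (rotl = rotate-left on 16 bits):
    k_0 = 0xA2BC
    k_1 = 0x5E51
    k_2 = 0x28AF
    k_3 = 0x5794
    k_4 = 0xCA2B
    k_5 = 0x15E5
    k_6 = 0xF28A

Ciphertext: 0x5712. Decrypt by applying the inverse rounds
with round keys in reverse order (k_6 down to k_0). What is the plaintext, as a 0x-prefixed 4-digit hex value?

0x6E38

s_0 = ciphertext = 0x5712
s_1 = InvRound(s_0, k_6) = 0xE685
s_2 = InvRound(s_1, k_5) = 0x21A4
s_3 = InvRound(s_2, k_4) = 0xA4B7
s_4 = InvRound(s_3, k_3) = 0x2145
s_5 = InvRound(s_4, k_2) = 0xDF0C
s_6 = InvRound(s_5, k_1) = 0xFA21
s_7 = InvRound(s_6, k_0) = 0x6E38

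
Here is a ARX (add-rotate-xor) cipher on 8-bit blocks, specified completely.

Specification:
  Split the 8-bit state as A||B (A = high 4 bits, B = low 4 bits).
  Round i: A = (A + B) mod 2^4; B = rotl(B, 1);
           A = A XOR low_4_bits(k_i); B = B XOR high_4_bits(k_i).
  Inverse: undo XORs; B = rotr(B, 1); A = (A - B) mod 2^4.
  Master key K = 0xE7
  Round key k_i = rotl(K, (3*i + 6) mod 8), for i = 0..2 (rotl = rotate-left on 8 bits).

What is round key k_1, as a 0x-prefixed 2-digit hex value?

0xCF

K = 0xE7
k_0 = rotl(K, (3*0+6) mod 8) = rotl(K, 6) = 0xF9
k_1 = rotl(K, (3*1+6) mod 8) = rotl(K, 1) = 0xCF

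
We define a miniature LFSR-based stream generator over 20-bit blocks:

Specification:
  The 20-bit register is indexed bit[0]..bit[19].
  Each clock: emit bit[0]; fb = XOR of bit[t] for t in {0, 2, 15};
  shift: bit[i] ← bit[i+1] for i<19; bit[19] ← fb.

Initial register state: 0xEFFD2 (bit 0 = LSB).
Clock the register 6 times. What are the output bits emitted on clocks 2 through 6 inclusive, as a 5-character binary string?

10010

reg_0 = 0xEFFD2
clock 1: out=0, reg = 0xF7FE9
clock 2: out=1, reg = 0xFBFF4
clock 3: out=0, reg = 0x7DFFA
clock 4: out=0, reg = 0xBEFFD
clock 5: out=1, reg = 0xDF7FE
clock 6: out=0, reg = 0x6FBFF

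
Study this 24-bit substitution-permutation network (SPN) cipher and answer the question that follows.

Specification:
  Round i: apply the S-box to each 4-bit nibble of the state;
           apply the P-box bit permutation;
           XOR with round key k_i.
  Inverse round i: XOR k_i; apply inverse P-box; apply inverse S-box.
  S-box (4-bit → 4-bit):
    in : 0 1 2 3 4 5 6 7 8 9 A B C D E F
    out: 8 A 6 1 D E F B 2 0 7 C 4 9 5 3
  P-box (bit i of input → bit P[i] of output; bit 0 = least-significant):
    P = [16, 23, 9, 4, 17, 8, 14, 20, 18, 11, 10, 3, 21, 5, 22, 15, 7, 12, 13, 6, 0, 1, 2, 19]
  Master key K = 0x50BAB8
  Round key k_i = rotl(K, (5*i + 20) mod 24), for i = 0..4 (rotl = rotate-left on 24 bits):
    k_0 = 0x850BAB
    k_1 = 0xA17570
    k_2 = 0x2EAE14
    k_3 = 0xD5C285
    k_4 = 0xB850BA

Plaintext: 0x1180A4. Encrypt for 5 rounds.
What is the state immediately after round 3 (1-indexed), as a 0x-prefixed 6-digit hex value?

0x826C9F

s_0 = plaintext = 0x1180A4
s_1 = Round(s_0, k_0) = 0x8E58D1
s_2 = Round(s_1, k_1) = 0x73DDC2
s_3 = Round(s_2, k_2) = 0x826C9F
s_4 = Round(s_3, k_3) = 0x3476A7
s_5 = Round(s_4, k_4) = 0x1FBD43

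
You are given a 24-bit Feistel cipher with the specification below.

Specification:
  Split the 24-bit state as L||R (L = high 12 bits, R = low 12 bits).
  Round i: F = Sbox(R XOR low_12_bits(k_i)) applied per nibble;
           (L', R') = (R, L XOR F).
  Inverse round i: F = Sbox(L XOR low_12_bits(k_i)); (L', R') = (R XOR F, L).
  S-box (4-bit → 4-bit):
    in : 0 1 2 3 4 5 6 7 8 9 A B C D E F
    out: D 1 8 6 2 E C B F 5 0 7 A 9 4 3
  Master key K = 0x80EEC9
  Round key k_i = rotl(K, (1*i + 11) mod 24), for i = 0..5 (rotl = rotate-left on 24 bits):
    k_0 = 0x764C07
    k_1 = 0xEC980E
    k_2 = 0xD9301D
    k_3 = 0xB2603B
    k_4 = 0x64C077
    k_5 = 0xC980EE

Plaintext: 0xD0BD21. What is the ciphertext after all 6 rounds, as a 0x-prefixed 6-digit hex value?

s_0 = plaintext = 0xD0BD21
s_1 = Round(s_0, k_0) = 0xD21C87
s_2 = Round(s_1, k_1) = 0xC87FD4
s_3 = Round(s_2, k_2) = 0xFD4F22
s_4 = Round(s_3, k_3) = 0xF22CC1
s_5 = Round(s_4, k_4) = 0xCC155E
s_6 = Round(s_5, k_5) = 0x55E2BC

0x55E2BC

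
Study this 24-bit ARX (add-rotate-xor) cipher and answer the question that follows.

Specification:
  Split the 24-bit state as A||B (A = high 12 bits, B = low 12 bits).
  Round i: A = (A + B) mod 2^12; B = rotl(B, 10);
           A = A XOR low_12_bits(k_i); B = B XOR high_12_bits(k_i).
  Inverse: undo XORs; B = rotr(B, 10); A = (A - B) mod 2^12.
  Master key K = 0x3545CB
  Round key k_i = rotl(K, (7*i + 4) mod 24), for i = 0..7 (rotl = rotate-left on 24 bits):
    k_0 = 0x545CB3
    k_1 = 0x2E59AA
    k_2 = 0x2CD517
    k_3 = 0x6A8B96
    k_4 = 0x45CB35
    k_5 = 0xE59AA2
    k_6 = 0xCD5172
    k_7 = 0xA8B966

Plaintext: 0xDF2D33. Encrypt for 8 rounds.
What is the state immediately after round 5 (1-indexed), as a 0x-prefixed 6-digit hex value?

0x31310B

s_0 = plaintext = 0xDF2D33
s_1 = Round(s_0, k_0) = 0x796A09
s_2 = Round(s_1, k_1) = 0x835467
s_3 = Round(s_2, k_2) = 0x98BFD4
s_4 = Round(s_3, k_3) = 0x2C955D
s_5 = Round(s_4, k_4) = 0x31310B
s_6 = Round(s_5, k_5) = 0xEBC21B
s_7 = Round(s_6, k_6) = 0x1A5053
s_8 = Round(s_7, k_7) = 0x89E69F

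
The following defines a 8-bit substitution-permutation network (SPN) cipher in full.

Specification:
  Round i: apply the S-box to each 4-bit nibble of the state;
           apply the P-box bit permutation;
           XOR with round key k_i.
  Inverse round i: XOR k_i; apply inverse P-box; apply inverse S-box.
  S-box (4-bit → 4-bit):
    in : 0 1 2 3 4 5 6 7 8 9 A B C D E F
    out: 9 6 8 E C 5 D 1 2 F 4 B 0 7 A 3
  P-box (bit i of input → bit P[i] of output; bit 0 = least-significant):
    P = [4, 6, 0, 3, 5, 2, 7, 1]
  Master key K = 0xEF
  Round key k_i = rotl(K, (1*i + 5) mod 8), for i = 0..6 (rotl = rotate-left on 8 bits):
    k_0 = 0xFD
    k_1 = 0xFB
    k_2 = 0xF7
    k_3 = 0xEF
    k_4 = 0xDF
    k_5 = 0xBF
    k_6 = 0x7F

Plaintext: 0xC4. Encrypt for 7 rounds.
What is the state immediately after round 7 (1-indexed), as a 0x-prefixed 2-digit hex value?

0x37

s_0 = plaintext = 0xC4
s_1 = Round(s_0, k_0) = 0xF4
s_2 = Round(s_1, k_1) = 0xD6
s_3 = Round(s_2, k_2) = 0x4A
s_4 = Round(s_3, k_3) = 0x6C
s_5 = Round(s_4, k_4) = 0x7D
s_6 = Round(s_5, k_5) = 0xCE
s_7 = Round(s_6, k_6) = 0x37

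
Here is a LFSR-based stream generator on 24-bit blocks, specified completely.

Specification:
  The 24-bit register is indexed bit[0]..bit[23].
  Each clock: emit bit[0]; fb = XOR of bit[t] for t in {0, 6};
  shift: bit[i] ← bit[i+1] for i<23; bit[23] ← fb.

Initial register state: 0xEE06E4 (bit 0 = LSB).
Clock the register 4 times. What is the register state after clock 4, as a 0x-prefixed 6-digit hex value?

reg_0 = 0xEE06E4
clock 1: out=0, reg = 0xF70372
clock 2: out=0, reg = 0xFB81B9
clock 3: out=1, reg = 0xFDC0DC
clock 4: out=0, reg = 0xFEE06E

0xFEE06E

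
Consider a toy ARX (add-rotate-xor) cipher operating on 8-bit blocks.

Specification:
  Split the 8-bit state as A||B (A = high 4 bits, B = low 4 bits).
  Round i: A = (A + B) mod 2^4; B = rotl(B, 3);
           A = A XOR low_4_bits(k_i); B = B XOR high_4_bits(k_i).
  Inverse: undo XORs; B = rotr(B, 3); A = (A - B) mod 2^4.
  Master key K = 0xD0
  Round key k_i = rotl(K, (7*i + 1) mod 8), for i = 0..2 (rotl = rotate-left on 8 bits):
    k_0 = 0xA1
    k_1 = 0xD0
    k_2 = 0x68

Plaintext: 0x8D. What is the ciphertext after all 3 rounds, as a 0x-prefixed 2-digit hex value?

s_0 = plaintext = 0x8D
s_1 = Round(s_0, k_0) = 0x44
s_2 = Round(s_1, k_1) = 0x8F
s_3 = Round(s_2, k_2) = 0xF9

0xF9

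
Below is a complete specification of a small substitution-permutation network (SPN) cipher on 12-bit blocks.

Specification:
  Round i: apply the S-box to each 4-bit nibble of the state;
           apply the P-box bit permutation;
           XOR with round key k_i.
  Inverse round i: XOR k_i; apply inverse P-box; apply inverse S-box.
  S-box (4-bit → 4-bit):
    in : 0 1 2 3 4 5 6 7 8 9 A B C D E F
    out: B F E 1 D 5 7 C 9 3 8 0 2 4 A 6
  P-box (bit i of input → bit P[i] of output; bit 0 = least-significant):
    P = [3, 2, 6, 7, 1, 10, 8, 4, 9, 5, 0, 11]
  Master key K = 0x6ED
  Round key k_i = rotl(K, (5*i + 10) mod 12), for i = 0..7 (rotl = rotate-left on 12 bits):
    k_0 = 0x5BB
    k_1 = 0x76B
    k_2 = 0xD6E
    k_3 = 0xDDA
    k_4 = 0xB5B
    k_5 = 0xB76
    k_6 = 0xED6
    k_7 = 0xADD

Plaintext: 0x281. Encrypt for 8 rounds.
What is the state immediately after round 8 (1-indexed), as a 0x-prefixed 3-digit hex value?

0x342

s_0 = plaintext = 0x281
s_1 = Round(s_0, k_0) = 0xD44
s_2 = Round(s_1, k_1) = 0x6B0
s_3 = Round(s_2, k_2) = 0xFC3
s_4 = Round(s_3, k_3) = 0x9F3
s_5 = Round(s_4, k_4) = 0xC73
s_6 = Round(s_5, k_5) = 0xA4E
s_7 = Round(s_6, k_6) = 0x740
s_8 = Round(s_7, k_7) = 0x342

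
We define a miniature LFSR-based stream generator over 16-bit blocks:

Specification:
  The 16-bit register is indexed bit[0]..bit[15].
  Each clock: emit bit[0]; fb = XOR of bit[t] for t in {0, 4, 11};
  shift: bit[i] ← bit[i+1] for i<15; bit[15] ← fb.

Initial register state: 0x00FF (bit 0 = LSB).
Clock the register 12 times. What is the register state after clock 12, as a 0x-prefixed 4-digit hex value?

0xEF00

reg_0 = 0x00FF
clock 1: out=1, reg = 0x007F
clock 2: out=1, reg = 0x003F
clock 3: out=1, reg = 0x001F
clock 4: out=1, reg = 0x000F
clock 5: out=1, reg = 0x8007
clock 6: out=1, reg = 0xC003
clock 7: out=1, reg = 0xE001
clock 8: out=1, reg = 0xF000
clock 9: out=0, reg = 0x7800
clock 10: out=0, reg = 0xBC00
clock 11: out=0, reg = 0xDE00
clock 12: out=0, reg = 0xEF00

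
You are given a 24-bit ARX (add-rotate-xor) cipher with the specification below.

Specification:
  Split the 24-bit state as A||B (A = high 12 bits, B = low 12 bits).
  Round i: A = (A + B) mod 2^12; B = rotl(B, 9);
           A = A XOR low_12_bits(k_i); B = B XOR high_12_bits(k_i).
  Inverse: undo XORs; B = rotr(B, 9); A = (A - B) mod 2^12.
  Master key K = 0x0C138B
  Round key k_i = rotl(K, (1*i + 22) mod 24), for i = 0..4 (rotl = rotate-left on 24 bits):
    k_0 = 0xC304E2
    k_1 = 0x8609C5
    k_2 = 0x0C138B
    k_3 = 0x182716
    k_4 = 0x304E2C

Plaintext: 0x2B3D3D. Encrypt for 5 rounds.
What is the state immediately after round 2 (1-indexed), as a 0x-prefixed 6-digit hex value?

0xB6C692

s_0 = plaintext = 0x2B3D3D
s_1 = Round(s_0, k_0) = 0xB12797
s_2 = Round(s_1, k_1) = 0xB6C692
s_3 = Round(s_2, k_2) = 0x275413
s_4 = Round(s_3, k_3) = 0x19E700
s_5 = Round(s_4, k_4) = 0x6B23E4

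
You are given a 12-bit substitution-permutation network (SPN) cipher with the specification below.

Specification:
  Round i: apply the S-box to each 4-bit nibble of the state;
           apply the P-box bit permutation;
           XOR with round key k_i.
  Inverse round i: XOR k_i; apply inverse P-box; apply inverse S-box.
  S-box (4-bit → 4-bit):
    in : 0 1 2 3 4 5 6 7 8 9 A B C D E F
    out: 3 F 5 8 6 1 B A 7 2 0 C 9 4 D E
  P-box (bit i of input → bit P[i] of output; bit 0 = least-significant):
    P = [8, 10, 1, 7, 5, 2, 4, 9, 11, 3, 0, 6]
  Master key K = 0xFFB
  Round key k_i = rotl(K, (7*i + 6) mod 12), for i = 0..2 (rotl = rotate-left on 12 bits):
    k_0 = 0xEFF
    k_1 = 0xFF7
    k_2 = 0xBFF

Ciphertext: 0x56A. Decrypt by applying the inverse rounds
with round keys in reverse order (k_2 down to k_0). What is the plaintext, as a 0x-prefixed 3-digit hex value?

0x1F2

s_0 = ciphertext = 0x56A
s_1 = InvRound(s_0, k_2) = 0x2F7
s_2 = InvRound(s_1, k_1) = 0x5A0
s_3 = InvRound(s_2, k_0) = 0x1F2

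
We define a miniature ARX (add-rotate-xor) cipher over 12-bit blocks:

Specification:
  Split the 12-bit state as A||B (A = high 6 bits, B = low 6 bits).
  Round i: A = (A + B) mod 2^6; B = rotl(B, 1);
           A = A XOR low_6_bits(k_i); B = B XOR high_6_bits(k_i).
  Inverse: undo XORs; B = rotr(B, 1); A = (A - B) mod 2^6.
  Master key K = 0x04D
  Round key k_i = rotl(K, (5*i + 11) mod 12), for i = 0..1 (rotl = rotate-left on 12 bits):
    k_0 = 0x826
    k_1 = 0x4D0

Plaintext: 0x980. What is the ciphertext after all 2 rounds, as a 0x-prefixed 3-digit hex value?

0xC12

s_0 = plaintext = 0x980
s_1 = Round(s_0, k_0) = 0x020
s_2 = Round(s_1, k_1) = 0xC12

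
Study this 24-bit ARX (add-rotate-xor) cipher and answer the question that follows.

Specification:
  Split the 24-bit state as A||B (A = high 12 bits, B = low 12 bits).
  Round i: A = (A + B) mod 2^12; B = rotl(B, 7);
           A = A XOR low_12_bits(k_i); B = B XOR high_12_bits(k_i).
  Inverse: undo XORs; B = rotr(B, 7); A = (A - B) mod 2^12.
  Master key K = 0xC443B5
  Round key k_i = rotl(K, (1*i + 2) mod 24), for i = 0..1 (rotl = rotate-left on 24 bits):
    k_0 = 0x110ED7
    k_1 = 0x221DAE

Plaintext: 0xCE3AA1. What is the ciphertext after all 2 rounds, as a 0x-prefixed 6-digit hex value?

0x6B60AF

s_0 = plaintext = 0xCE3AA1
s_1 = Round(s_0, k_0) = 0x9531C5
s_2 = Round(s_1, k_1) = 0x6B60AF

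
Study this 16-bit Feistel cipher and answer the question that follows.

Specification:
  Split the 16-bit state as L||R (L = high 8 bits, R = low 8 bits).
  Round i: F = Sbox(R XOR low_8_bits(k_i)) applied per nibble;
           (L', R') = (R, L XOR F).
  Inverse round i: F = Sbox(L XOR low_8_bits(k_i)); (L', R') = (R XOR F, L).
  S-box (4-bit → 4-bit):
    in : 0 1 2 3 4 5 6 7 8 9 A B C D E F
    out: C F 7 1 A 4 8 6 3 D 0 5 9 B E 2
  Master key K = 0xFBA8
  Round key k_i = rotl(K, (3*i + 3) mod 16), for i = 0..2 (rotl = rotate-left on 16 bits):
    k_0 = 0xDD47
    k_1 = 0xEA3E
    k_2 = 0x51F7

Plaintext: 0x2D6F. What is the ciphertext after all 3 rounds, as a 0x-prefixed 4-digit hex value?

0xE3A4

s_0 = plaintext = 0x2D6F
s_1 = Round(s_0, k_0) = 0x6F5E
s_2 = Round(s_1, k_1) = 0x5EE3
s_3 = Round(s_2, k_2) = 0xE3A4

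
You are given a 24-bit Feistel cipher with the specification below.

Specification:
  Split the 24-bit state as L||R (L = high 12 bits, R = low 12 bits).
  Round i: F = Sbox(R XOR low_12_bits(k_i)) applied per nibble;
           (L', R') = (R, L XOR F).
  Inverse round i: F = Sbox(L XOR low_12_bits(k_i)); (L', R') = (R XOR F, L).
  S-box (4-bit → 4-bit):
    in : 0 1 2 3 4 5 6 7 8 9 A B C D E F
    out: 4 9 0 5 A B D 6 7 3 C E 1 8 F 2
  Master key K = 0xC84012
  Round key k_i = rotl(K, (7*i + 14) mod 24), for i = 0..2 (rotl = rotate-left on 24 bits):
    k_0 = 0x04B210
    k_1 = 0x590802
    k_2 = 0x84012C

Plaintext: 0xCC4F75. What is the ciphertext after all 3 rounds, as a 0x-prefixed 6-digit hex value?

0xEED606

s_0 = plaintext = 0xCC4F75
s_1 = Round(s_0, k_0) = 0xF7541F
s_2 = Round(s_1, k_1) = 0x41FEED
s_3 = Round(s_2, k_2) = 0xEED606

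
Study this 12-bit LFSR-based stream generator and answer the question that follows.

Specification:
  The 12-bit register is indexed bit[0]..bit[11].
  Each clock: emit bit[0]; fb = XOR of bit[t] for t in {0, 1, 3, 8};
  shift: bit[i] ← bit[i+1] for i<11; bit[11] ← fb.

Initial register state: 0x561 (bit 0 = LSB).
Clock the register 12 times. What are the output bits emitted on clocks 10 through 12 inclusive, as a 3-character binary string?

reg_0 = 0x561
clock 1: out=1, reg = 0x2B0
clock 2: out=0, reg = 0x158
clock 3: out=0, reg = 0x0AC
clock 4: out=0, reg = 0x856
clock 5: out=0, reg = 0xC2B
clock 6: out=1, reg = 0xE15
clock 7: out=1, reg = 0xF0A
clock 8: out=0, reg = 0xF85
clock 9: out=1, reg = 0x7C2
clock 10: out=0, reg = 0x3E1
clock 11: out=1, reg = 0x1F0
clock 12: out=0, reg = 0x8F8

010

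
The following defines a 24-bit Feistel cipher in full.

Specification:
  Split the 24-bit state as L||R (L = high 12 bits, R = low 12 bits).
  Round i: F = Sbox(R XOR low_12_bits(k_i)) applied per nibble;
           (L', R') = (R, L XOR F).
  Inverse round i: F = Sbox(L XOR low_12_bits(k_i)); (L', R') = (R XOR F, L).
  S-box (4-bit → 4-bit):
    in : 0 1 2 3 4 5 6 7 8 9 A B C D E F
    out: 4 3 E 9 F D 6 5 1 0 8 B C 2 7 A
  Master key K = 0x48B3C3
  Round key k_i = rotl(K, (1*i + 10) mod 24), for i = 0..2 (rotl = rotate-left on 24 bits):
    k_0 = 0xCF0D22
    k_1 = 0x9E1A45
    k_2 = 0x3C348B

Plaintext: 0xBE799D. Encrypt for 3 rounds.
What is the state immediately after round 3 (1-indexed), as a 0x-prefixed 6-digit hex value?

0xEACCB8

s_0 = plaintext = 0xBE799D
s_1 = Round(s_0, k_0) = 0x99D45D
s_2 = Round(s_1, k_1) = 0x45DEAC
s_3 = Round(s_2, k_2) = 0xEACCB8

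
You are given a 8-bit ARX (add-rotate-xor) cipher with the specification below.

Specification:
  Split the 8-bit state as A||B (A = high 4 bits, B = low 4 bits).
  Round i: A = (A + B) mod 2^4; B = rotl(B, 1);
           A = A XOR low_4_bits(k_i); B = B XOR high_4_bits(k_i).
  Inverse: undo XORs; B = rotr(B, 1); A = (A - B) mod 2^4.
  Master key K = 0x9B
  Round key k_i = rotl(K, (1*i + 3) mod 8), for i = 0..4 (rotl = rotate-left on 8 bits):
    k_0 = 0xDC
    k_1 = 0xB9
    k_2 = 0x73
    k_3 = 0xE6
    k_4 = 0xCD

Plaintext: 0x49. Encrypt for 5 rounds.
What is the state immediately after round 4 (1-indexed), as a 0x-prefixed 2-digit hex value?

s_0 = plaintext = 0x49
s_1 = Round(s_0, k_0) = 0x1E
s_2 = Round(s_1, k_1) = 0x66
s_3 = Round(s_2, k_2) = 0xFB
s_4 = Round(s_3, k_3) = 0xC9
s_5 = Round(s_4, k_4) = 0x8F

0xC9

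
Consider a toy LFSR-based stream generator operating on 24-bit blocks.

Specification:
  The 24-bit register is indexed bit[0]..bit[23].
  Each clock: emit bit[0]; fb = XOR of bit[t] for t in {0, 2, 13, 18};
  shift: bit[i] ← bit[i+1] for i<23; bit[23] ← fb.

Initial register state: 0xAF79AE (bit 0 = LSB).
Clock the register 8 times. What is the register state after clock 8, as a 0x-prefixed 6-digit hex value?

reg_0 = 0xAF79AE
clock 1: out=0, reg = 0xD7BCD7
clock 2: out=1, reg = 0x6BDE6B
clock 3: out=1, reg = 0xB5EF35
clock 4: out=1, reg = 0x5AF79A
clock 5: out=0, reg = 0xAD7BCD
clock 6: out=1, reg = 0x56BDE6
clock 7: out=0, reg = 0xAB5EF3
clock 8: out=1, reg = 0xD5AF79

0xD5AF79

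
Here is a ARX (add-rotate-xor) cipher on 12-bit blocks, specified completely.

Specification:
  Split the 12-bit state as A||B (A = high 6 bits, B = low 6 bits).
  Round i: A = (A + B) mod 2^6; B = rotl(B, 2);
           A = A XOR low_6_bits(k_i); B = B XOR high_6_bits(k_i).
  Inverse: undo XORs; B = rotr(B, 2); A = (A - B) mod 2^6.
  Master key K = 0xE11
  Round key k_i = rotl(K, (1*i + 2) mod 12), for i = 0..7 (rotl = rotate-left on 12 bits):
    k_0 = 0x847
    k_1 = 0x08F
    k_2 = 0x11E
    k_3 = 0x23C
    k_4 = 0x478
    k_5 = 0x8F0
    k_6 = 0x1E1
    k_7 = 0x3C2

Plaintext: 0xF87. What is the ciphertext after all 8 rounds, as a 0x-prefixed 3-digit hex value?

0x42E

s_0 = plaintext = 0xF87
s_1 = Round(s_0, k_0) = 0x0BD
s_2 = Round(s_1, k_1) = 0xC35
s_3 = Round(s_2, k_2) = 0xED3
s_4 = Round(s_3, k_3) = 0xC85
s_5 = Round(s_4, k_4) = 0x3C5
s_6 = Round(s_5, k_5) = 0x937
s_7 = Round(s_6, k_6) = 0xE98
s_8 = Round(s_7, k_7) = 0x42E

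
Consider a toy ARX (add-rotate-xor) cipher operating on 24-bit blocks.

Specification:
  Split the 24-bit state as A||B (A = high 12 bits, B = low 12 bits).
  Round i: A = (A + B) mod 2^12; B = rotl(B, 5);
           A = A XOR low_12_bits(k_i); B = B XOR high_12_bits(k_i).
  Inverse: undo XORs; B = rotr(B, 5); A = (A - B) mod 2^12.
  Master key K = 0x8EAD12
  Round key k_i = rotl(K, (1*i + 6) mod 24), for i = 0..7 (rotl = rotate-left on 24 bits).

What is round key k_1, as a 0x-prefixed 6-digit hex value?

K = 0x8EAD12
k_0 = rotl(K, (1*0+6) mod 24) = rotl(K, 6) = 0xAB44A3
k_1 = rotl(K, (1*1+6) mod 24) = rotl(K, 7) = 0x568947

0x568947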